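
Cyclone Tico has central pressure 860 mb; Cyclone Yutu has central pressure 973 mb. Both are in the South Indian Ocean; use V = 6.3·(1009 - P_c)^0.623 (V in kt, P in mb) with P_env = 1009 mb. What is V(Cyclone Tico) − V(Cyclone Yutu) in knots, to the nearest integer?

84 kt

Cyclone Tico: ΔP = 149; V ≈ 6.3 × 149^0.623 ≈ 142.31 kt.
Cyclone Yutu: ΔP = 36; V ≈ 6.3 × 36^0.623 ≈ 58.74 kt.
Difference ≈ 142.31 − 58.74 = 83.57 → 84 kt.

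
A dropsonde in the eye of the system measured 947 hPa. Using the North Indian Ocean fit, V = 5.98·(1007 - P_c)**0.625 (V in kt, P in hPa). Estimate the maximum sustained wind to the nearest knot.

ΔP = 1007 − 947 = 60 hPa.
60^0.625 ≈ 12.922.
V ≈ 5.98 × 12.922 ≈ 77.3 kt.

77 kt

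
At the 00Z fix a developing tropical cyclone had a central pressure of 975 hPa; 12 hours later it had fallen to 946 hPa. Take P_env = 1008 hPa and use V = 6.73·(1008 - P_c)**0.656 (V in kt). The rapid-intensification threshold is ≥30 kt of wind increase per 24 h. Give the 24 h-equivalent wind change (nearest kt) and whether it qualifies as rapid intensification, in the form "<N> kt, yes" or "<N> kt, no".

V₁: ΔP = 33, V ≈ 6.73 × 33^0.656 ≈ 66.71 kt.
V₂: ΔP = 62, V ≈ 6.73 × 62^0.656 ≈ 100.88 kt.
ΔV over 12 h = 34.17 kt → 24 h equivalent = 34.17 × 24/12 ≈ 68.34 kt.
68 kt ≥ 30 kt ⇒ rapid intensification.

68 kt, yes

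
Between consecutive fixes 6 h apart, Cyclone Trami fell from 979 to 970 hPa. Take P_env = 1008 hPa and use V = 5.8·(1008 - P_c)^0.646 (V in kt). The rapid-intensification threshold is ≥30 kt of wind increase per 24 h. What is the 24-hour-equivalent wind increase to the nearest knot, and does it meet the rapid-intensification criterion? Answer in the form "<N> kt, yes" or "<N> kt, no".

39 kt, yes

V₁: ΔP = 29, V ≈ 5.8 × 29^0.646 ≈ 51.07 kt.
V₂: ΔP = 38, V ≈ 5.8 × 38^0.646 ≈ 60.81 kt.
ΔV over 6 h = 9.74 kt → 24 h equivalent = 9.74 × 24/6 ≈ 38.96 kt.
39 kt ≥ 30 kt ⇒ rapid intensification.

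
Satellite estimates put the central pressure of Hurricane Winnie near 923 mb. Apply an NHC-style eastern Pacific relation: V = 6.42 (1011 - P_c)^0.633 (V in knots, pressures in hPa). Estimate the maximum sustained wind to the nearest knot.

ΔP = 1011 − 923 = 88 mb.
88^0.633 ≈ 17.016.
V ≈ 6.42 × 17.016 ≈ 109.2 kt.

109 kt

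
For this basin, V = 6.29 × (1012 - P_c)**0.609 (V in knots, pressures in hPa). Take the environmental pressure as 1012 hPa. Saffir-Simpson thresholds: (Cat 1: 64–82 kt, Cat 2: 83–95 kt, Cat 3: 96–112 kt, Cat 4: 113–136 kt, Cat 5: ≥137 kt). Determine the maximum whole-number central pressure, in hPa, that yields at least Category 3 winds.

924 hPa

Category 3 begins at V = 96 kt.
Required ΔP = (96/6.29)^(1/0.609) = 15.262^1.642 ≈ 87.81 hPa.
P_c ≤ 1012 − 87.81 = 924.19, so the highest integer P_c is 924 hPa.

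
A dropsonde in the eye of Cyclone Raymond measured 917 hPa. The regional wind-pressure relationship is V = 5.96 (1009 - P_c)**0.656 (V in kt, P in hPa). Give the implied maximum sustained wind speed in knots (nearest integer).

ΔP = 1009 − 917 = 92 hPa.
92^0.656 ≈ 19.420.
V ≈ 5.96 × 19.420 ≈ 115.7 kt.

116 kt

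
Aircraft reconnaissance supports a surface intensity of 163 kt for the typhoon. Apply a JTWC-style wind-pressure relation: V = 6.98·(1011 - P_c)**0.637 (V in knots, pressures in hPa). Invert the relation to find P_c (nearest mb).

870 mb

ΔP = (V / 6.98)^(1/0.637) = (163/6.98)^1.570.
163/6.98 = 23.352; 23.352^1.570 ≈ 140.63 mb.
P_c = 1011 − 140.63 = 870.37 ≈ 870 mb.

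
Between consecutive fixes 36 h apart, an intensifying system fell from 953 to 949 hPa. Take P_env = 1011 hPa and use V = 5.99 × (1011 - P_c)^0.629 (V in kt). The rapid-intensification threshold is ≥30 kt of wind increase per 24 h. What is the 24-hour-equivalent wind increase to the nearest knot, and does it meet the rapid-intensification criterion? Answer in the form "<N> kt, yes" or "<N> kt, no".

2 kt, no

V₁: ΔP = 58, V ≈ 5.99 × 58^0.629 ≈ 77.02 kt.
V₂: ΔP = 62, V ≈ 5.99 × 62^0.629 ≈ 80.32 kt.
ΔV over 36 h = 3.30 kt → 24 h equivalent = 3.30 × 24/36 ≈ 2.20 kt.
2 kt < 30 kt ⇒ not rapid intensification.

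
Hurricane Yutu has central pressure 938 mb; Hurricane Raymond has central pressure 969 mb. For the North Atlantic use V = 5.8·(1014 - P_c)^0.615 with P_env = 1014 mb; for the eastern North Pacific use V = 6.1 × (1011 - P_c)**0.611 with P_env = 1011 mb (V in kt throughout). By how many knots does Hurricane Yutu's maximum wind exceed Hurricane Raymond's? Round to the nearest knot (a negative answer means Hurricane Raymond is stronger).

23 kt

Hurricane Yutu: ΔP = 76; V ≈ 5.8 × 76^0.615 ≈ 83.20 kt.
Hurricane Raymond: ΔP = 42; V ≈ 6.1 × 42^0.611 ≈ 59.86 kt.
Difference ≈ 83.20 − 59.86 = 23.34 → 23 kt.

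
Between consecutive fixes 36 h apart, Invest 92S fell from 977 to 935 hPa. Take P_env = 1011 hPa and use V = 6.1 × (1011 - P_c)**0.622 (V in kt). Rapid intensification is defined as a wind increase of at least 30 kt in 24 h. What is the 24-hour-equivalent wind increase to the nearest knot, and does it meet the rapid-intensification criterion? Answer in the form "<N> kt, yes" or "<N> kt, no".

V₁: ΔP = 34, V ≈ 6.1 × 34^0.622 ≈ 54.69 kt.
V₂: ΔP = 76, V ≈ 6.1 × 76^0.622 ≈ 90.20 kt.
ΔV over 36 h = 35.51 kt → 24 h equivalent = 35.51 × 24/36 ≈ 23.67 kt.
24 kt < 30 kt ⇒ not rapid intensification.

24 kt, no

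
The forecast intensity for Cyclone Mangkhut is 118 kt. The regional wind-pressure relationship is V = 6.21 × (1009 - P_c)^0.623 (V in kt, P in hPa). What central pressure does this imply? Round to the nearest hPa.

896 hPa

ΔP = (V / 6.21)^(1/0.623) = (118/6.21)^1.605.
118/6.21 = 19.002; 19.002^1.605 ≈ 112.88 hPa.
P_c = 1009 − 112.88 = 896.12 ≈ 896 hPa.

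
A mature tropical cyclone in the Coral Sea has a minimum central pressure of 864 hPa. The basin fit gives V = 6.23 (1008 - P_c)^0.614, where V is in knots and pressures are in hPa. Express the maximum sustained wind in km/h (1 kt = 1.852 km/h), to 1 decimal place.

244.0 km/h

ΔP = 1008 − 864 = 144 hPa.
V ≈ 6.23 × 144^0.614 = 6.23 × 21.146 ≈ 131.742 kt.
131.742 × 1.852 ≈ 243.99 km/h → 244.0 km/h.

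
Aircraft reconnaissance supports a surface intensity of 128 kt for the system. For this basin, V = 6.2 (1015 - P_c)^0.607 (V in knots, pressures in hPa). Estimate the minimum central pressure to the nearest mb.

868 mb

ΔP = (V / 6.2)^(1/0.607) = (128/6.2)^1.647.
128/6.2 = 20.645; 20.645^1.647 ≈ 146.59 mb.
P_c = 1015 − 146.59 = 868.41 ≈ 868 mb.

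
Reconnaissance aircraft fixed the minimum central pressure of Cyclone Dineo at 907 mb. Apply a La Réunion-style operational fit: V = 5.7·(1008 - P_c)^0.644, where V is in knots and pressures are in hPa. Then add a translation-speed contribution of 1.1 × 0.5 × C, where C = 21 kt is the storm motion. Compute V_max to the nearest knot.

123 kt

ΔP = 1008 − 907 = 101 mb.
101^0.644 ≈ 19.534.
V ≈ 5.7 × 19.534 ≈ 111.3 kt.
Translation term: 1.1 × 0.5 × 21 = 11.55 kt.
Corrected V ≈ 122.85 kt → 123 kt.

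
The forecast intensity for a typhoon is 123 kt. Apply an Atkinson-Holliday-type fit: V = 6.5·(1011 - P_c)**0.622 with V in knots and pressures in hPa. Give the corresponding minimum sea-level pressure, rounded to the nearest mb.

ΔP = (V / 6.5)^(1/0.622) = (123/6.5)^1.608.
123/6.5 = 18.923; 18.923^1.608 ≈ 112.99 mb.
P_c = 1011 − 112.99 = 898.01 ≈ 898 mb.

898 mb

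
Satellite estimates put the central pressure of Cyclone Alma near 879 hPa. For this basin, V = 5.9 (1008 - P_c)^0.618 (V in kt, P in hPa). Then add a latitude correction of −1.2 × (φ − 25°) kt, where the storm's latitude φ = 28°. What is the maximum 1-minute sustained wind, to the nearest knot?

115 kt

ΔP = 1008 − 879 = 129 hPa.
129^0.618 ≈ 20.153.
V ≈ 5.9 × 20.153 ≈ 118.9 kt.
Latitude correction: −1.2 × (28 − 25) = -3.6 kt.
Corrected V ≈ 115.3 kt → 115 kt.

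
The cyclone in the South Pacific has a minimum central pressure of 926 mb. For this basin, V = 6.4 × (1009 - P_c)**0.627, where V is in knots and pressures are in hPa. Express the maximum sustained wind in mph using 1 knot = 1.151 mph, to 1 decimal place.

ΔP = 1009 − 926 = 83 mb.
V ≈ 6.4 × 83^0.627 = 6.4 × 15.968 ≈ 102.198 kt.
102.198 × 1.151 ≈ 117.63 mph → 117.6 mph.

117.6 mph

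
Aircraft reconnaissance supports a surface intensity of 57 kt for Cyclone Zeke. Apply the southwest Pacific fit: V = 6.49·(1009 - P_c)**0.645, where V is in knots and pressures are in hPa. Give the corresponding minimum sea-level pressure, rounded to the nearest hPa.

ΔP = (V / 6.49)^(1/0.645) = (57/6.49)^1.550.
57/6.49 = 8.783; 8.783^1.550 ≈ 29.04 hPa.
P_c = 1009 − 29.04 = 979.96 ≈ 980 hPa.

980 hPa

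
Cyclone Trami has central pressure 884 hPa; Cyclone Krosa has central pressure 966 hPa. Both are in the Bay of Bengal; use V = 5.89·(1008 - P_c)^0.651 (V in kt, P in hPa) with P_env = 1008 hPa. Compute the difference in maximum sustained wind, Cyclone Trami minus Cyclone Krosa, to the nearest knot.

Cyclone Trami: ΔP = 124; V ≈ 5.89 × 124^0.651 ≈ 135.81 kt.
Cyclone Krosa: ΔP = 42; V ≈ 5.89 × 42^0.651 ≈ 67.12 kt.
Difference ≈ 135.81 − 67.12 = 68.69 → 69 kt.

69 kt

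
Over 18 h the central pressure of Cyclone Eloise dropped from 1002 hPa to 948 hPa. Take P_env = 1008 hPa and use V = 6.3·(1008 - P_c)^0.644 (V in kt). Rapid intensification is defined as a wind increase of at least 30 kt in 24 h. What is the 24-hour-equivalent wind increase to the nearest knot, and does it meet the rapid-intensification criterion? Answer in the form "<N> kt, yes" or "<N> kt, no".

V₁: ΔP = 6, V ≈ 6.3 × 6^0.644 ≈ 19.97 kt.
V₂: ΔP = 60, V ≈ 6.3 × 60^0.644 ≈ 88.00 kt.
ΔV over 18 h = 68.03 kt → 24 h equivalent = 68.03 × 24/18 ≈ 90.71 kt.
91 kt ≥ 30 kt ⇒ rapid intensification.

91 kt, yes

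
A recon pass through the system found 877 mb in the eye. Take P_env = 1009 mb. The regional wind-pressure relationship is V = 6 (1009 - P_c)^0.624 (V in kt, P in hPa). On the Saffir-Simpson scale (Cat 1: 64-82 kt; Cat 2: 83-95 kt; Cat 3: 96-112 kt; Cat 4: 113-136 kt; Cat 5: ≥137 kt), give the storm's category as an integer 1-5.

ΔP = 1009 − 877 = 132 mb.
V ≈ 6 × 132^0.624 = 6 × 21.05 ≈ 126 kt.
126 kt falls in the Category 4 band.

4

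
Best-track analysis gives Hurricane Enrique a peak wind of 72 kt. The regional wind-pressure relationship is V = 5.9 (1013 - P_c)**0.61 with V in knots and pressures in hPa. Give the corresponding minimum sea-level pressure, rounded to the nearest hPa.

ΔP = (V / 5.9)^(1/0.61) = (72/5.9)^1.639.
72/5.9 = 12.203; 12.203^1.639 ≈ 60.41 hPa.
P_c = 1013 − 60.41 = 952.59 ≈ 953 hPa.

953 hPa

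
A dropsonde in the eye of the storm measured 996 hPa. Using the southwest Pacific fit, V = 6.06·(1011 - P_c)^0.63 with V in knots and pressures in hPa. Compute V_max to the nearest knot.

33 kt

ΔP = 1011 − 996 = 15 hPa.
15^0.63 ≈ 5.507.
V ≈ 6.06 × 5.507 ≈ 33.4 kt.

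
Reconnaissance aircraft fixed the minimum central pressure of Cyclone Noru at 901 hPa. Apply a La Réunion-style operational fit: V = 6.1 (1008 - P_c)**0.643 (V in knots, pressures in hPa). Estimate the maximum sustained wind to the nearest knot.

123 kt

ΔP = 1008 − 901 = 107 hPa.
107^0.643 ≈ 20.179.
V ≈ 6.1 × 20.179 ≈ 123.1 kt.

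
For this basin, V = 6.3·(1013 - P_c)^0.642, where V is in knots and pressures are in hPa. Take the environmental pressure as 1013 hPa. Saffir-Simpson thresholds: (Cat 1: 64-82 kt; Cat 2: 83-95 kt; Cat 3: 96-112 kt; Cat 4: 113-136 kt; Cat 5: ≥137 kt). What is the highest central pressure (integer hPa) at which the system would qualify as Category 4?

923 hPa

Category 4 begins at V = 113 kt.
Required ΔP = (113/6.3)^(1/0.642) = 17.937^1.558 ≈ 89.71 hPa.
P_c ≤ 1013 − 89.71 = 923.29, so the highest integer P_c is 923 hPa.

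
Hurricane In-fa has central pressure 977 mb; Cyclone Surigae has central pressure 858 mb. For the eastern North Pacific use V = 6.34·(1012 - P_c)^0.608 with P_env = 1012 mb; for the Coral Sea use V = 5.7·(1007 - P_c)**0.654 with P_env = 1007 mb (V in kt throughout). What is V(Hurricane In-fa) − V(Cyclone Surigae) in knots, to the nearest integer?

Hurricane In-fa: ΔP = 35; V ≈ 6.34 × 35^0.608 ≈ 55.07 kt.
Cyclone Surigae: ΔP = 149; V ≈ 5.7 × 149^0.654 ≈ 150.36 kt.
Difference ≈ 55.07 − 150.36 = -95.29 → -95 kt.

-95 kt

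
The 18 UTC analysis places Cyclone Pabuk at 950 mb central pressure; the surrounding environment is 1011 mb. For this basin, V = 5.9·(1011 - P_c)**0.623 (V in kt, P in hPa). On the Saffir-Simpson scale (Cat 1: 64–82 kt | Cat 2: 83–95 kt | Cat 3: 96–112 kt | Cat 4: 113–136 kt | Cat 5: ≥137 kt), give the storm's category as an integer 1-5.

ΔP = 1011 − 950 = 61 mb.
V ≈ 5.9 × 61^0.623 = 5.9 × 12.95 ≈ 76 kt.
76 kt falls in the Category 1 band.

1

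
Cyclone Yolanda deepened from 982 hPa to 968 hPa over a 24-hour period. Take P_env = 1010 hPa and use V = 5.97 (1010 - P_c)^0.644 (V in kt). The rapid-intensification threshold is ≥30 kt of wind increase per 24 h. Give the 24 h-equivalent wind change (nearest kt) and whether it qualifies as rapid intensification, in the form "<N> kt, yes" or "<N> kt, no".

15 kt, no

V₁: ΔP = 28, V ≈ 5.97 × 28^0.644 ≈ 51.04 kt.
V₂: ΔP = 42, V ≈ 5.97 × 42^0.644 ≈ 66.27 kt.
ΔV over 24 h = 15.23 kt → 24 h equivalent = 15.23 × 24/24 ≈ 15.23 kt.
15 kt < 30 kt ⇒ not rapid intensification.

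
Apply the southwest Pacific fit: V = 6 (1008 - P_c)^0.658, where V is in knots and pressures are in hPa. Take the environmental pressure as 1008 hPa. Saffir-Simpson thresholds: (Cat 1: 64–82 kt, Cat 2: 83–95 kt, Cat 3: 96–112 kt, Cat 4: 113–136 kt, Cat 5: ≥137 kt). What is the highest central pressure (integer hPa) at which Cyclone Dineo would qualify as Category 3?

Category 3 begins at V = 96 kt.
Required ΔP = (96/6)^(1/0.658) = 16.000^1.520 ≈ 67.60 hPa.
P_c ≤ 1008 − 67.60 = 940.40, so the highest integer P_c is 940 hPa.

940 hPa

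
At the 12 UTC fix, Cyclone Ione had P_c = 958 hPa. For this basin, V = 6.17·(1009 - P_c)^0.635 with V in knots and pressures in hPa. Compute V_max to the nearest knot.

75 kt

ΔP = 1009 − 958 = 51 hPa.
51^0.635 ≈ 12.142.
V ≈ 6.17 × 12.142 ≈ 74.9 kt.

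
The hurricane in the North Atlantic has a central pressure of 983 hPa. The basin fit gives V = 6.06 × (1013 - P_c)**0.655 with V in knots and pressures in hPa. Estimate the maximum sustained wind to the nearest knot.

56 kt

ΔP = 1013 − 983 = 30 hPa.
30^0.655 ≈ 9.279.
V ≈ 6.06 × 9.279 ≈ 56.2 kt.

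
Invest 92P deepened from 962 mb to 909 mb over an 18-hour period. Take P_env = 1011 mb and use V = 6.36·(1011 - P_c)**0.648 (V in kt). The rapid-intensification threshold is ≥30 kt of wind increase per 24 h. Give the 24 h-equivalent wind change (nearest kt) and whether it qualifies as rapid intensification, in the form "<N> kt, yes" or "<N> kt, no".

V₁: ΔP = 49, V ≈ 6.36 × 49^0.648 ≈ 79.20 kt.
V₂: ΔP = 102, V ≈ 6.36 × 102^0.648 ≈ 127.36 kt.
ΔV over 18 h = 48.16 kt → 24 h equivalent = 48.16 × 24/18 ≈ 64.21 kt.
64 kt ≥ 30 kt ⇒ rapid intensification.

64 kt, yes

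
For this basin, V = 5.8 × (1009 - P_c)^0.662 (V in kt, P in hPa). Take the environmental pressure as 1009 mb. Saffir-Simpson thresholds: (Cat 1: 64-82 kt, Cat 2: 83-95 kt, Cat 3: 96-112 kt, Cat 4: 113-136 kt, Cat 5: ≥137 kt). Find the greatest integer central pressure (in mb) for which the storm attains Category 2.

953 mb

Category 2 begins at V = 83 kt.
Required ΔP = (83/5.8)^(1/0.662) = 14.310^1.511 ≈ 55.68 mb.
P_c ≤ 1009 − 55.68 = 953.32, so the highest integer P_c is 953 mb.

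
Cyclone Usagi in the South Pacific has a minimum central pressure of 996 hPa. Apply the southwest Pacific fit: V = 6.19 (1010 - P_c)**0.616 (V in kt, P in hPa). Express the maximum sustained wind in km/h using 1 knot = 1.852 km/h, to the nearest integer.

58 km/h

ΔP = 1010 − 996 = 14 hPa.
V ≈ 6.19 × 14^0.616 = 6.19 × 5.082 ≈ 31.456 kt.
31.456 × 1.852 ≈ 58.26 km/h → 58 km/h.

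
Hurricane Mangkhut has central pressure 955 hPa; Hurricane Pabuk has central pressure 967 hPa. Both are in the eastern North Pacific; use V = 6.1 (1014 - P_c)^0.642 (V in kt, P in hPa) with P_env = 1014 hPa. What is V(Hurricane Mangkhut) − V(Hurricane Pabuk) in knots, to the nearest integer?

Hurricane Mangkhut: ΔP = 59; V ≈ 6.1 × 59^0.642 ≈ 83.60 kt.
Hurricane Pabuk: ΔP = 47; V ≈ 6.1 × 47^0.642 ≈ 72.25 kt.
Difference ≈ 83.60 − 72.25 = 11.35 → 11 kt.

11 kt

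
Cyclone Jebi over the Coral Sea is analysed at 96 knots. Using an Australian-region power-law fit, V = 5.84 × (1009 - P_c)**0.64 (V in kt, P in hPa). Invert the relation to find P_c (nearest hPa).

ΔP = (V / 5.84)^(1/0.64) = (96/5.84)^1.562.
96/5.84 = 16.438; 16.438^1.562 ≈ 79.39 hPa.
P_c = 1009 − 79.39 = 929.61 ≈ 930 hPa.

930 hPa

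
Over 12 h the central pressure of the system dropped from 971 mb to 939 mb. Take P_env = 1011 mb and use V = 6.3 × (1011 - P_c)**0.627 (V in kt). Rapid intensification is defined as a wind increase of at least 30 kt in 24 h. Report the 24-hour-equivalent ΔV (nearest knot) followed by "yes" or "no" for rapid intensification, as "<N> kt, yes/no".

V₁: ΔP = 40, V ≈ 6.3 × 40^0.627 ≈ 63.65 kt.
V₂: ΔP = 72, V ≈ 6.3 × 72^0.627 ≈ 92.02 kt.
ΔV over 12 h = 28.37 kt → 24 h equivalent = 28.37 × 24/12 ≈ 56.74 kt.
57 kt ≥ 30 kt ⇒ rapid intensification.

57 kt, yes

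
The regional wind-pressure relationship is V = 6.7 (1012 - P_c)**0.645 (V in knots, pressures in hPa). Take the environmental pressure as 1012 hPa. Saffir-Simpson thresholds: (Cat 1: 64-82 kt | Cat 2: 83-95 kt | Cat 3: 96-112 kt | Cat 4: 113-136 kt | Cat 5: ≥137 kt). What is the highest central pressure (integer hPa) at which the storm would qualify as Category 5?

904 hPa

Category 5 begins at V = 137 kt.
Required ΔP = (137/6.7)^(1/0.645) = 20.448^1.550 ≈ 107.65 hPa.
P_c ≤ 1012 − 107.65 = 904.35, so the highest integer P_c is 904 hPa.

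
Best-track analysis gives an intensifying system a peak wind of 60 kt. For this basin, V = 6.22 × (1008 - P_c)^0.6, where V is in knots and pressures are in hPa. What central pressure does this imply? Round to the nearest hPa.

964 hPa

ΔP = (V / 6.22)^(1/0.6) = (60/6.22)^1.667.
60/6.22 = 9.646; 9.646^1.667 ≈ 43.71 hPa.
P_c = 1008 − 43.71 = 964.29 ≈ 964 hPa.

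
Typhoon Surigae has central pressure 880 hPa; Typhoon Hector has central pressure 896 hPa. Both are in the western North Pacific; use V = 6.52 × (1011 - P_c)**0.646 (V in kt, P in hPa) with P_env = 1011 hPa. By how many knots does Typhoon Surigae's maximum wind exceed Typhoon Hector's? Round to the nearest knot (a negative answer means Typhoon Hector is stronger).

12 kt

Typhoon Surigae: ΔP = 131; V ≈ 6.52 × 131^0.646 ≈ 152.06 kt.
Typhoon Hector: ΔP = 115; V ≈ 6.52 × 115^0.646 ≈ 139.78 kt.
Difference ≈ 152.06 − 139.78 = 12.28 → 12 kt.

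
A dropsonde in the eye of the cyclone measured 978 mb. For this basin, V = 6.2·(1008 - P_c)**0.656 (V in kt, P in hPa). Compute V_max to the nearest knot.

58 kt

ΔP = 1008 − 978 = 30 mb.
30^0.656 ≈ 9.311.
V ≈ 6.2 × 9.311 ≈ 57.7 kt.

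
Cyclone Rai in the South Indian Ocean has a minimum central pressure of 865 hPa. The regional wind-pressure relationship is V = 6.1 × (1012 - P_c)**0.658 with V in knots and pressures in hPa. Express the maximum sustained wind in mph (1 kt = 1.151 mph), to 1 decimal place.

187.3 mph

ΔP = 1012 − 865 = 147 hPa.
V ≈ 6.1 × 147^0.658 = 6.1 × 26.674 ≈ 162.714 kt.
162.714 × 1.151 ≈ 187.28 mph → 187.3 mph.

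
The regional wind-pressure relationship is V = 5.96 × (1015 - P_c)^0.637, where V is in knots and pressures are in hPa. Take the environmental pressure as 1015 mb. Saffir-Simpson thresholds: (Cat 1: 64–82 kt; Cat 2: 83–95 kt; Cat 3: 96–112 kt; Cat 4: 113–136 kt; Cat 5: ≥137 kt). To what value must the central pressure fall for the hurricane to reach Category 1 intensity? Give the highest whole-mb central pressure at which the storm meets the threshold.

973 mb

Category 1 begins at V = 64 kt.
Required ΔP = (64/5.96)^(1/0.637) = 10.738^1.570 ≈ 41.54 mb.
P_c ≤ 1015 − 41.54 = 973.46, so the highest integer P_c is 973 mb.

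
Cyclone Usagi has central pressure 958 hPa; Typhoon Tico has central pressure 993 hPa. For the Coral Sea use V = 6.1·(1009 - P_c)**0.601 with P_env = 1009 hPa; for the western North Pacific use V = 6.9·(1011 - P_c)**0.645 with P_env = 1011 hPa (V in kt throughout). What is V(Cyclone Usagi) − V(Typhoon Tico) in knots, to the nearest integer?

20 kt

Cyclone Usagi: ΔP = 51; V ≈ 6.1 × 51^0.601 ≈ 64.80 kt.
Typhoon Tico: ΔP = 18; V ≈ 6.9 × 18^0.645 ≈ 44.51 kt.
Difference ≈ 64.80 − 44.51 = 20.29 → 20 kt.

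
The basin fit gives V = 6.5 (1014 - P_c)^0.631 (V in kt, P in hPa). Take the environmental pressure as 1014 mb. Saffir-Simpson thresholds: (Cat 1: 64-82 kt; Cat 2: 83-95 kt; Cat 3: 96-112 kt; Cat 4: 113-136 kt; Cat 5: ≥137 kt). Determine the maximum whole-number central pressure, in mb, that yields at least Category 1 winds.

976 mb

Category 1 begins at V = 64 kt.
Required ΔP = (64/6.5)^(1/0.631) = 9.846^1.585 ≈ 37.51 mb.
P_c ≤ 1014 − 37.51 = 976.49, so the highest integer P_c is 976 mb.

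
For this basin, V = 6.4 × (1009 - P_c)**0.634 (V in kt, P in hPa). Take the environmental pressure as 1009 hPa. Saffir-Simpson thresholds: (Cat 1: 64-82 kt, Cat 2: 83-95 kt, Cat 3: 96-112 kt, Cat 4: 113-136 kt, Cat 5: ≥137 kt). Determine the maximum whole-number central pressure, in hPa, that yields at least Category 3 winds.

Category 3 begins at V = 96 kt.
Required ΔP = (96/6.4)^(1/0.634) = 15.000^1.577 ≈ 71.62 hPa.
P_c ≤ 1009 − 71.62 = 937.38, so the highest integer P_c is 937 hPa.

937 hPa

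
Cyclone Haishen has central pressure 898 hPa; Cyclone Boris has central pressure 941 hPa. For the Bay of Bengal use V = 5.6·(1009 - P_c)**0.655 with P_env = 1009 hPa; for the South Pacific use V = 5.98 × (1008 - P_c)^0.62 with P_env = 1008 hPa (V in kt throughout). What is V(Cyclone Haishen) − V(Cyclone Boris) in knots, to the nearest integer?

Cyclone Haishen: ΔP = 111; V ≈ 5.6 × 111^0.655 ≈ 122.43 kt.
Cyclone Boris: ΔP = 67; V ≈ 5.98 × 67^0.62 ≈ 81.07 kt.
Difference ≈ 122.43 − 81.07 = 41.36 → 41 kt.

41 kt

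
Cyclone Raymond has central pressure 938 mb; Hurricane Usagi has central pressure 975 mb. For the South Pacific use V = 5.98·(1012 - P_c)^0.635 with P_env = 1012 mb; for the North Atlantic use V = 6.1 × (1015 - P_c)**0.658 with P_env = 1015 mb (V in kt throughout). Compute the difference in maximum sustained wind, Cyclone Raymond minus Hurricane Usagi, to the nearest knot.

23 kt

Cyclone Raymond: ΔP = 74; V ≈ 5.98 × 74^0.635 ≈ 91.97 kt.
Hurricane Usagi: ΔP = 40; V ≈ 6.1 × 40^0.658 ≈ 69.10 kt.
Difference ≈ 91.97 − 69.10 = 22.87 → 23 kt.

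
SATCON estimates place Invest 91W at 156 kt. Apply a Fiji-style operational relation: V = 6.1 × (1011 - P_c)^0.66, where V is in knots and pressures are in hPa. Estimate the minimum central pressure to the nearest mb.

875 mb

ΔP = (V / 6.1)^(1/0.66) = (156/6.1)^1.515.
156/6.1 = 25.574; 25.574^1.515 ≈ 135.84 mb.
P_c = 1011 − 135.84 = 875.16 ≈ 875 mb.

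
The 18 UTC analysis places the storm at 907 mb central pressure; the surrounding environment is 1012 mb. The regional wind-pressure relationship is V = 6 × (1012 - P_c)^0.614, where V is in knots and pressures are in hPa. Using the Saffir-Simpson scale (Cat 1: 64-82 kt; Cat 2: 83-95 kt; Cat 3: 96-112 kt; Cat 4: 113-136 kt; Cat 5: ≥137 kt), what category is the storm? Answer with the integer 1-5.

ΔP = 1012 − 907 = 105 mb.
V ≈ 6 × 105^0.614 = 6 × 17.42 ≈ 105 kt.
105 kt falls in the Category 3 band.

3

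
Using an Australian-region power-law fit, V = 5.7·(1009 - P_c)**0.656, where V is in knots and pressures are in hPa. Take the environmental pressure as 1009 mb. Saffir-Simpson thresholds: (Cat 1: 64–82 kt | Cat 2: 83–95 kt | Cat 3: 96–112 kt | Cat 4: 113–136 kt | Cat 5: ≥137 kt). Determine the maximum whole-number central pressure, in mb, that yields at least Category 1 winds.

Category 1 begins at V = 64 kt.
Required ΔP = (64/5.7)^(1/0.656) = 11.228^1.524 ≈ 39.91 mb.
P_c ≤ 1009 − 39.91 = 969.09, so the highest integer P_c is 969 mb.

969 mb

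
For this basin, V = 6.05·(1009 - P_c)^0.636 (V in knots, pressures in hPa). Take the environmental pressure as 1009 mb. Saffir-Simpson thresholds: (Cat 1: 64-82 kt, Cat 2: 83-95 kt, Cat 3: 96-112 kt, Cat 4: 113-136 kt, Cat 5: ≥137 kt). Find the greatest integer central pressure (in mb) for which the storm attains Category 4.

Category 4 begins at V = 113 kt.
Required ΔP = (113/6.05)^(1/0.636) = 18.678^1.572 ≈ 99.76 mb.
P_c ≤ 1009 − 99.76 = 909.24, so the highest integer P_c is 909 mb.

909 mb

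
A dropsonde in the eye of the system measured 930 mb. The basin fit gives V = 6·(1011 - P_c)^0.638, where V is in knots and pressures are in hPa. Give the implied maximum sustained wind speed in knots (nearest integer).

ΔP = 1011 − 930 = 81 mb.
81^0.638 ≈ 16.505.
V ≈ 6 × 16.505 ≈ 99.0 kt.

99 kt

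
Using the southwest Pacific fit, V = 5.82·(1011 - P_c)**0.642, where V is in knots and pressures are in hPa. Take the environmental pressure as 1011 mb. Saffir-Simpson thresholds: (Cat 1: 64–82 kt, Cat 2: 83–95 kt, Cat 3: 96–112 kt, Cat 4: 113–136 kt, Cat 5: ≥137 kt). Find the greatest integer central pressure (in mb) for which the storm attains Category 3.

Category 3 begins at V = 96 kt.
Required ΔP = (96/5.82)^(1/0.642) = 16.495^1.558 ≈ 78.74 mb.
P_c ≤ 1011 − 78.74 = 932.26, so the highest integer P_c is 932 mb.

932 mb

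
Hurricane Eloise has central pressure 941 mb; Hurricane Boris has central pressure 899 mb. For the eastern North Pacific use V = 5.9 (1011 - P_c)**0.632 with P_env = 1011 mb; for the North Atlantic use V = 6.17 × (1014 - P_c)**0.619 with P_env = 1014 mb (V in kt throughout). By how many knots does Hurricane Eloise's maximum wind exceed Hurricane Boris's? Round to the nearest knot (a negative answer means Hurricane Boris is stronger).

Hurricane Eloise: ΔP = 70; V ≈ 5.9 × 70^0.632 ≈ 86.49 kt.
Hurricane Boris: ΔP = 115; V ≈ 6.17 × 115^0.619 ≈ 116.37 kt.
Difference ≈ 86.49 − 116.37 = -29.88 → -30 kt.

-30 kt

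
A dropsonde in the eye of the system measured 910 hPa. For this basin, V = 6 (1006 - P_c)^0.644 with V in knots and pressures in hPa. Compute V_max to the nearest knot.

113 kt

ΔP = 1006 − 910 = 96 hPa.
96^0.644 ≈ 18.905.
V ≈ 6 × 18.905 ≈ 113.4 kt.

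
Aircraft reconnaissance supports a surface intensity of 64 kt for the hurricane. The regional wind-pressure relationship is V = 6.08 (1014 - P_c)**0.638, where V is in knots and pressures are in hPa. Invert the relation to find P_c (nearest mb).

ΔP = (V / 6.08)^(1/0.638) = (64/6.08)^1.567.
64/6.08 = 10.526; 10.526^1.567 ≈ 40.02 mb.
P_c = 1014 − 40.02 = 973.98 ≈ 974 mb.

974 mb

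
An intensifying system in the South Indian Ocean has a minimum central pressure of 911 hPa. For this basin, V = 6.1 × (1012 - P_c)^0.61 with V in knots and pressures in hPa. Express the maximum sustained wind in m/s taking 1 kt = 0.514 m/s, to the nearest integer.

ΔP = 1012 − 911 = 101 hPa.
V ≈ 6.1 × 101^0.61 = 6.1 × 16.697 ≈ 101.851 kt.
101.851 × 0.514 ≈ 52.35 m/s → 52 m/s.

52 m/s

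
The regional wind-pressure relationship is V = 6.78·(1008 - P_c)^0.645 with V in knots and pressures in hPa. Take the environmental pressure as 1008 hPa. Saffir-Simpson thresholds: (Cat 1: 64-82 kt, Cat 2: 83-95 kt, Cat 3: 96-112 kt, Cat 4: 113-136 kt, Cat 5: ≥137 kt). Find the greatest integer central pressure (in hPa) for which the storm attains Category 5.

Category 5 begins at V = 137 kt.
Required ΔP = (137/6.78)^(1/0.645) = 20.206^1.550 ≈ 105.69 hPa.
P_c ≤ 1008 − 105.69 = 902.31, so the highest integer P_c is 902 hPa.

902 hPa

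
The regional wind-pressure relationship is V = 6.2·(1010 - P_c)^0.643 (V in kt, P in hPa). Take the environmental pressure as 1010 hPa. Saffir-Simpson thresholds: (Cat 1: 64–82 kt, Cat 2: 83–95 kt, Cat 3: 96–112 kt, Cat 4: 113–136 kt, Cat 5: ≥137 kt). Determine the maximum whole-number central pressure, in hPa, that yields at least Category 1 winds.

Category 1 begins at V = 64 kt.
Required ΔP = (64/6.2)^(1/0.643) = 10.323^1.555 ≈ 37.73 hPa.
P_c ≤ 1010 − 37.73 = 972.27, so the highest integer P_c is 972 hPa.

972 hPa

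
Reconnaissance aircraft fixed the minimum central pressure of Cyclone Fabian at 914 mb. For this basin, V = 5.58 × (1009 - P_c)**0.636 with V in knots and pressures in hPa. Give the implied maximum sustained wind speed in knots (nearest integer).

ΔP = 1009 − 914 = 95 mb.
95^0.636 ≈ 18.106.
V ≈ 5.58 × 18.106 ≈ 101.0 kt.

101 kt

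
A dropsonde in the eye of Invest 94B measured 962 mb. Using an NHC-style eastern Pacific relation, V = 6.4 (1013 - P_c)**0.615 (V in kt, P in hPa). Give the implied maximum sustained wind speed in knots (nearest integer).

72 kt

ΔP = 1013 − 962 = 51 mb.
51^0.615 ≈ 11.224.
V ≈ 6.4 × 11.224 ≈ 71.8 kt.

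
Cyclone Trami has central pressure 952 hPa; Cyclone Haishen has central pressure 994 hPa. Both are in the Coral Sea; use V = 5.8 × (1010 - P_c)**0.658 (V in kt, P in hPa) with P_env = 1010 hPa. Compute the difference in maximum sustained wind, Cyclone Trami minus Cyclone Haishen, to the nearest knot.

Cyclone Trami: ΔP = 58; V ≈ 5.8 × 58^0.658 ≈ 83.90 kt.
Cyclone Haishen: ΔP = 16; V ≈ 5.8 × 16^0.658 ≈ 35.95 kt.
Difference ≈ 83.90 − 35.95 = 47.95 → 48 kt.

48 kt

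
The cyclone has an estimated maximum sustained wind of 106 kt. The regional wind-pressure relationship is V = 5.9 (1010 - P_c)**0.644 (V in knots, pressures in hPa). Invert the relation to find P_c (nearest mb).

ΔP = (V / 5.9)^(1/0.644) = (106/5.9)^1.553.
106/5.9 = 17.966; 17.966^1.553 ≈ 88.70 mb.
P_c = 1010 − 88.70 = 921.30 ≈ 921 mb.

921 mb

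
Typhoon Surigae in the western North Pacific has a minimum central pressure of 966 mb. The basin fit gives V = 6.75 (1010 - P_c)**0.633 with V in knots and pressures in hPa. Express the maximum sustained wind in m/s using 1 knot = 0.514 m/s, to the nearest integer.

ΔP = 1010 − 966 = 44 mb.
V ≈ 6.75 × 44^0.633 = 6.75 × 10.972 ≈ 74.064 kt.
74.064 × 0.514 ≈ 38.07 m/s → 38 m/s.

38 m/s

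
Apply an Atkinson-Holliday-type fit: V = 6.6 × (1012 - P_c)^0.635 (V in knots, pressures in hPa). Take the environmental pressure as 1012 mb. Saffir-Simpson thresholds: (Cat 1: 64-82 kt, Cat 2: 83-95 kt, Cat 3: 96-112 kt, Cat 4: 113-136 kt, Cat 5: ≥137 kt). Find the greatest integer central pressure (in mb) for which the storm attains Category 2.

958 mb

Category 2 begins at V = 83 kt.
Required ΔP = (83/6.6)^(1/0.635) = 12.576^1.575 ≈ 53.90 mb.
P_c ≤ 1012 − 53.90 = 958.10, so the highest integer P_c is 958 mb.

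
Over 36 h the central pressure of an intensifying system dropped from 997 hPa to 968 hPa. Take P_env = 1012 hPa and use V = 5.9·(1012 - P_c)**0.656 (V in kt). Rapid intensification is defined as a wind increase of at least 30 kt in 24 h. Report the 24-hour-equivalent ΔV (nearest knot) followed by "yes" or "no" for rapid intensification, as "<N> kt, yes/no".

24 kt, no

V₁: ΔP = 15, V ≈ 5.9 × 15^0.656 ≈ 34.86 kt.
V₂: ΔP = 44, V ≈ 5.9 × 44^0.656 ≈ 70.62 kt.
ΔV over 36 h = 35.76 kt → 24 h equivalent = 35.76 × 24/36 ≈ 23.84 kt.
24 kt < 30 kt ⇒ not rapid intensification.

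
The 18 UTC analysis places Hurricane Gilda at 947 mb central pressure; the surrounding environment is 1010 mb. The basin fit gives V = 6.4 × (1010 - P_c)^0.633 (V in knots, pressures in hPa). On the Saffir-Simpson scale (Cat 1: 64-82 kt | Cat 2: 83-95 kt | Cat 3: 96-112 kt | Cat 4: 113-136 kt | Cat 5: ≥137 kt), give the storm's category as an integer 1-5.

2

ΔP = 1010 − 947 = 63 mb.
V ≈ 6.4 × 63^0.633 = 6.4 × 13.77 ≈ 88 kt.
88 kt falls in the Category 2 band.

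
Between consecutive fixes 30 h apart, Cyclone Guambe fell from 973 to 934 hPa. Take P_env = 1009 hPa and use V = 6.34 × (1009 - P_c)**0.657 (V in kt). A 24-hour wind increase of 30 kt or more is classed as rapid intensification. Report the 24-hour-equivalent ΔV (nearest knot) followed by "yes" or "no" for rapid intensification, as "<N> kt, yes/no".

V₁: ΔP = 36, V ≈ 6.34 × 36^0.657 ≈ 66.77 kt.
V₂: ΔP = 75, V ≈ 6.34 × 75^0.657 ≈ 108.14 kt.
ΔV over 30 h = 41.37 kt → 24 h equivalent = 41.37 × 24/30 ≈ 33.10 kt.
33 kt ≥ 30 kt ⇒ rapid intensification.

33 kt, yes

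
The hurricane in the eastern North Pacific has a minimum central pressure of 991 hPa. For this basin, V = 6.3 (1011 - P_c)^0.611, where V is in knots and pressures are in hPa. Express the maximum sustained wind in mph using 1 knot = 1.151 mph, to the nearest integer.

45 mph

ΔP = 1011 − 991 = 20 hPa.
V ≈ 6.3 × 20^0.611 = 6.3 × 6.236 ≈ 39.289 kt.
39.289 × 1.151 ≈ 45.22 mph → 45 mph.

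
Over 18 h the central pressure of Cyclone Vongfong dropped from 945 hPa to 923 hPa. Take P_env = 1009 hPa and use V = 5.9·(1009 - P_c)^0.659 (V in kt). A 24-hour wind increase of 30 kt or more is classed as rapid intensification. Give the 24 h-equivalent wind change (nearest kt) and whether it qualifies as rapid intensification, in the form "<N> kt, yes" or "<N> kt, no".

V₁: ΔP = 64, V ≈ 5.9 × 64^0.659 ≈ 91.44 kt.
V₂: ΔP = 86, V ≈ 5.9 × 86^0.659 ≈ 111.09 kt.
ΔV over 18 h = 19.65 kt → 24 h equivalent = 19.65 × 24/18 ≈ 26.20 kt.
26 kt < 30 kt ⇒ not rapid intensification.

26 kt, no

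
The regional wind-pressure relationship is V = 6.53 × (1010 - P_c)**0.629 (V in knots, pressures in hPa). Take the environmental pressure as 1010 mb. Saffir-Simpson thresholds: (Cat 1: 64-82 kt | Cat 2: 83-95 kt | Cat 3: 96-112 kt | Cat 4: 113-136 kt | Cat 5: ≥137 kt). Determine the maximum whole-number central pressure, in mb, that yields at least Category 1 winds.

Category 1 begins at V = 64 kt.
Required ΔP = (64/6.53)^(1/0.629) = 9.801^1.590 ≈ 37.67 mb.
P_c ≤ 1010 − 37.67 = 972.33, so the highest integer P_c is 972 mb.

972 mb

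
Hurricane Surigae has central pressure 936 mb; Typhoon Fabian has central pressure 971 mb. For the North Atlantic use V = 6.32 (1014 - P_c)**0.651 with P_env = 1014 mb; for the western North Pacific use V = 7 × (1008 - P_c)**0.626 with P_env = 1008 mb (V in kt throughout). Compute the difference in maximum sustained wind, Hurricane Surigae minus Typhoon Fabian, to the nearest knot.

Hurricane Surigae: ΔP = 78; V ≈ 6.32 × 78^0.651 ≈ 107.76 kt.
Typhoon Fabian: ΔP = 37; V ≈ 7 × 37^0.626 ≈ 67.11 kt.
Difference ≈ 107.76 − 67.11 = 40.65 → 41 kt.

41 kt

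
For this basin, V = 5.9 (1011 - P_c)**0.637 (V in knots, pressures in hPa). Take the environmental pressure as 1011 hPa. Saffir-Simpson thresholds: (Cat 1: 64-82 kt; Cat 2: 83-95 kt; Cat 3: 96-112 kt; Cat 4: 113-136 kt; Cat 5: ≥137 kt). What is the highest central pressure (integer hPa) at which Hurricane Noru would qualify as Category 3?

931 hPa

Category 3 begins at V = 96 kt.
Required ΔP = (96/5.9)^(1/0.637) = 16.271^1.570 ≈ 79.75 hPa.
P_c ≤ 1011 − 79.75 = 931.25, so the highest integer P_c is 931 hPa.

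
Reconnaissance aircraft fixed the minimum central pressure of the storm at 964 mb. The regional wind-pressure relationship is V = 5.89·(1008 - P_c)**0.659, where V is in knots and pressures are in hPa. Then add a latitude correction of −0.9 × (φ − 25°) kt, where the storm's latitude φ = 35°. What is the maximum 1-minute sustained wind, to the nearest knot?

62 kt

ΔP = 1008 − 964 = 44 mb.
44^0.659 ≈ 12.107.
V ≈ 5.89 × 12.107 ≈ 71.3 kt.
Latitude correction: −0.9 × (35 − 25) = -9 kt.
Corrected V ≈ 62.3 kt → 62 kt.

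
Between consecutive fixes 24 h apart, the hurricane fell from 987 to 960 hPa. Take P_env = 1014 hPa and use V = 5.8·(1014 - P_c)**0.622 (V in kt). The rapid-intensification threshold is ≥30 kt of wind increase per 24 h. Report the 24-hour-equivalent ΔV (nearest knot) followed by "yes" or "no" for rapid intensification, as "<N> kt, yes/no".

V₁: ΔP = 27, V ≈ 5.8 × 27^0.622 ≈ 45.05 kt.
V₂: ΔP = 54, V ≈ 5.8 × 54^0.622 ≈ 69.34 kt.
ΔV over 24 h = 24.29 kt → 24 h equivalent = 24.29 × 24/24 ≈ 24.29 kt.
24 kt < 30 kt ⇒ not rapid intensification.

24 kt, no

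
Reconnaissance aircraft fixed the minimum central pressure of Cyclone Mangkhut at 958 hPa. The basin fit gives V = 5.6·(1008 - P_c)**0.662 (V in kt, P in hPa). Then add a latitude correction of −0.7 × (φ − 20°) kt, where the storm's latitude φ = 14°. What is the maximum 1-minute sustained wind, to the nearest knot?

ΔP = 1008 − 958 = 50 hPa.
50^0.662 ≈ 13.327.
V ≈ 5.6 × 13.327 ≈ 74.6 kt.
Latitude correction: −0.7 × (14 − 20) = 4.2 kt.
Corrected V ≈ 78.8 kt → 79 kt.

79 kt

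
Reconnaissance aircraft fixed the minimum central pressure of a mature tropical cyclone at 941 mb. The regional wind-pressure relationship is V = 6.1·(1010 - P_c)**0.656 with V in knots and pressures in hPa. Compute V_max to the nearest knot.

98 kt

ΔP = 1010 − 941 = 69 mb.
69^0.656 ≈ 16.080.
V ≈ 6.1 × 16.080 ≈ 98.1 kt.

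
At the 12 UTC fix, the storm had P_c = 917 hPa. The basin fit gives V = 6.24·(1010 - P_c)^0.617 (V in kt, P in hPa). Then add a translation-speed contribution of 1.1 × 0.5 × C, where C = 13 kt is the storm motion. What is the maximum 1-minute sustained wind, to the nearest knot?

ΔP = 1010 − 917 = 93 hPa.
93^0.617 ≈ 16.389.
V ≈ 6.24 × 16.389 ≈ 102.3 kt.
Translation term: 1.1 × 0.5 × 13 = 7.15 kt.
Corrected V ≈ 109.45 kt → 109 kt.

109 kt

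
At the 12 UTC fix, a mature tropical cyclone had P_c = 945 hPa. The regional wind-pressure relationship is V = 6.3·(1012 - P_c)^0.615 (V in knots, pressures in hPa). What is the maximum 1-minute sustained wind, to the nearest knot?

ΔP = 1012 − 945 = 67 hPa.
67^0.615 ≈ 13.275.
V ≈ 6.3 × 13.275 ≈ 83.6 kt.

84 kt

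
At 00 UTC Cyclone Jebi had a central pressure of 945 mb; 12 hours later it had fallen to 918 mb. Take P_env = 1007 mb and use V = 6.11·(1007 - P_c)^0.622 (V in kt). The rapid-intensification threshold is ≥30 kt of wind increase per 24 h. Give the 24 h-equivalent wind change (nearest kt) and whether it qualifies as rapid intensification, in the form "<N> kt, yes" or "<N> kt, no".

V₁: ΔP = 62, V ≈ 6.11 × 62^0.622 ≈ 79.60 kt.
V₂: ΔP = 89, V ≈ 6.11 × 89^0.622 ≈ 99.67 kt.
ΔV over 12 h = 20.07 kt → 24 h equivalent = 20.07 × 24/12 ≈ 40.14 kt.
40 kt ≥ 30 kt ⇒ rapid intensification.

40 kt, yes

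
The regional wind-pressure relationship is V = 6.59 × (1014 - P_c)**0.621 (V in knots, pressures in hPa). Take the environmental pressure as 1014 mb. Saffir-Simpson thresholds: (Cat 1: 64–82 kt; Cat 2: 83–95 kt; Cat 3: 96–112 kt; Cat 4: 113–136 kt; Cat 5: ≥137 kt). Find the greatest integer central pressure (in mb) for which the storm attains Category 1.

975 mb

Category 1 begins at V = 64 kt.
Required ΔP = (64/6.59)^(1/0.621) = 9.712^1.610 ≈ 38.89 mb.
P_c ≤ 1014 − 38.89 = 975.11, so the highest integer P_c is 975 mb.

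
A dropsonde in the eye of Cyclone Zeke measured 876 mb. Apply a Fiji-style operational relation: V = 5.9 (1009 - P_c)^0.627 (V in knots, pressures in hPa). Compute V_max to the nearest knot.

ΔP = 1009 − 876 = 133 mb.
133^0.627 ≈ 21.461.
V ≈ 5.9 × 21.461 ≈ 126.6 kt.

127 kt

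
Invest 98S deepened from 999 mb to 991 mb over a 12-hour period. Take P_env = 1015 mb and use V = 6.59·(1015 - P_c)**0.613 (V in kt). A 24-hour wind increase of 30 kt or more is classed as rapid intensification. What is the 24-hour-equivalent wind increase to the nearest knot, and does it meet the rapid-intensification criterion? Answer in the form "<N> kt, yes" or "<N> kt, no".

V₁: ΔP = 16, V ≈ 6.59 × 16^0.613 ≈ 36.06 kt.
V₂: ΔP = 24, V ≈ 6.59 × 24^0.613 ≈ 46.23 kt.
ΔV over 12 h = 10.17 kt → 24 h equivalent = 10.17 × 24/12 ≈ 20.34 kt.
20 kt < 30 kt ⇒ not rapid intensification.

20 kt, no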